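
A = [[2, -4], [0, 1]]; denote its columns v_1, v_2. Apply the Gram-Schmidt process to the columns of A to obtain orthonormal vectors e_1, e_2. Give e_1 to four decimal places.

e_1 = (1.0000, 0.0000)

v_1 = (2, 0); ‖v_1‖ = 2.0000, so e_1 = (1.0000, 0.0000).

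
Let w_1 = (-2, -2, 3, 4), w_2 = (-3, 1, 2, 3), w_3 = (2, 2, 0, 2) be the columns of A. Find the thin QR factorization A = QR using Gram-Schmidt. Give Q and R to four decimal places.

w_1 = (-2, -2, 3, 4); ‖w_1‖ = 5.7446, so q_1 = (-0.3482, -0.3482, 0.5222, 0.6963).
q_1·w_2 = (-0.3482)·(-3) + (-0.3482)·1 + 0.5222·2 + 0.6963·3 = 3.8297.
u_2 = w_2 − 3.8297·q_1 = (-1.6667, 2.3333, 0.0000, 0.3333).
‖u_2‖ = 2.8868, so q_2 = (-0.5774, 0.8083, 0.0000, 0.1155).
q_1·w_3 = (-0.3482)·2 + (-0.3482)·2 + 0.5222·0 + 0.6963·2 = 0.0000; q_2·w_3 = (-0.5774)·2 + 0.8083·2 + 0.0000·0 + 0.1155·2 = 0.6928.
u_3 = w_3 + 0.0000·q_1 − 0.6928·q_2 = (2.4000, 1.4400, 0.0000, 1.9200).
‖u_3‖ = 3.3941, so q_3 = (0.7071, 0.4243, 0.0000, 0.5657).

Q = [[-0.3482, -0.5774, 0.7071], [-0.3482, 0.8083, 0.4243], [0.5222, 0.0000, 0.0000], [0.6963, 0.1155, 0.5657]], R = [[5.7446, 3.8297, 0.0000], [0.0000, 2.8868, 0.6928], [0.0000, 0.0000, 3.3941]]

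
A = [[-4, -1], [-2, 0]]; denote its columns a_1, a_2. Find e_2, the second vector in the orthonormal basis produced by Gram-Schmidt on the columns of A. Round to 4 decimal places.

a_1 = (-4, -2); ‖a_1‖ = 4.4721, so e_1 = (-0.8944, -0.4472).
e_1·a_2 = (-0.8944)·(-1) + (-0.4472)·0 = 0.8944.
u_2 = a_2 − 0.8944·e_1 = (-0.2000, 0.4000).
‖u_2‖ = 0.4472, so e_2 = (-0.4472, 0.8944).

e_2 = (-0.4472, 0.8944)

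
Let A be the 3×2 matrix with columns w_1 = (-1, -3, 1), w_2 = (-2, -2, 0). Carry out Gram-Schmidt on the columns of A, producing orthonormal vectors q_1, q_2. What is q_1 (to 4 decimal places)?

q_1 = w_1/‖w_1‖ = (-1, -3, 1)/3.3166 = (-0.3015, -0.9045, 0.3015).

q_1 = (-0.3015, -0.9045, 0.3015)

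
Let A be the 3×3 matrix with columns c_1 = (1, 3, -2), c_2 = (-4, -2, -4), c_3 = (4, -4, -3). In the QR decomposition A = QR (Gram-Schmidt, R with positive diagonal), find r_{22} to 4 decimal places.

c_1 = (1, 3, -2); ‖c_1‖ = 3.7417, so q_1 = (0.2673, 0.8018, -0.5345).
q_1·c_2 = 0.2673·(-4) + 0.8018·(-2) + (-0.5345)·(-4) = -0.5345.
u_2 = c_2 + 0.5345·q_1 = (-3.8571, -1.5714, -4.2857).
r_{22} = ‖u_2‖ = 5.9761.

r_{22} = 5.9761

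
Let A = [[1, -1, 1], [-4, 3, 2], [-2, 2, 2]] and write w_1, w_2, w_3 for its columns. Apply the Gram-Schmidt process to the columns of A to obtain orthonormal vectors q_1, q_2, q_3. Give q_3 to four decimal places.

q_1 = w_1/‖w_1‖ = (1, -4, -2)/4.5826 = (0.2182, -0.8729, -0.4364).
r_{12} = q_1·w_2 = -3.7097.
u_2 = w_2 + 3.7097·q_1 = (-0.1905, -0.2381, 0.3810).
‖u_2‖ = 0.4880, so q_2 = (-0.3904, -0.4880, 0.7807).
r_{13} = q_1·w_3 = -2.4004; r_{23} = q_2·w_3 = 0.1952.
u_3 = w_3 + 2.4004·q_1 − 0.1952·q_2 = (1.6000, 0.0000, 0.8000).
‖u_3‖ = 1.7889, so q_3 = (0.8944, 0.0000, 0.4472).

q_3 = (0.8944, 0.0000, 0.4472)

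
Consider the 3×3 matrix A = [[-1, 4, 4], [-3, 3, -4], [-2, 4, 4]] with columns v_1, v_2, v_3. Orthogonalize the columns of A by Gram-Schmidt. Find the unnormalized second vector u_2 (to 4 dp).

q_1 = v_1/‖v_1‖ = (-1, -3, -2)/3.7417 = (-0.2673, -0.8018, -0.5345).
r_{12} = q_1·v_2 = -5.6125.
u_2 = v_2 + 5.6125·q_1 = (2.5000, -1.5000, 1.0000).

u_2 = (2.5000, -1.5000, 1.0000)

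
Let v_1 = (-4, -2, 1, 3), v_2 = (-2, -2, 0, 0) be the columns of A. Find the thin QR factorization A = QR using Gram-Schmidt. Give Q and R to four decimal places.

v_1 = (-4, -2, 1, 3); ‖v_1‖ = 5.4772, so e_1 = (-0.7303, -0.3651, 0.1826, 0.5477).
e_1·v_2 = (-0.7303)·(-2) + (-0.3651)·(-2) + 0.1826·0 + 0.5477·0 = 2.1909.
u_2 = v_2 − 2.1909·e_1 = (-0.4000, -1.2000, -0.4000, -1.2000).
‖u_2‖ = 1.7889, so e_2 = (-0.2236, -0.6708, -0.2236, -0.6708).

Q = [[-0.7303, -0.2236], [-0.3651, -0.6708], [0.1826, -0.2236], [0.5477, -0.6708]], R = [[5.4772, 2.1909], [0.0000, 1.7889]]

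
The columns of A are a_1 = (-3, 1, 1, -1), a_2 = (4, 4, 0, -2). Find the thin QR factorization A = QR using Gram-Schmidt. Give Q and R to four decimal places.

a_1 = (-3, 1, 1, -1); ‖a_1‖ = 3.4641, so q_1 = (-0.8660, 0.2887, 0.2887, -0.2887).
q_1·a_2 = (-0.8660)·4 + 0.2887·4 + 0.2887·0 + (-0.2887)·(-2) = -1.7321.
u_2 = a_2 + 1.7321·q_1 = (2.5000, 4.5000, 0.5000, -2.5000).
‖u_2‖ = 5.7446, so q_2 = (0.4352, 0.7833, 0.0870, -0.4352).

Q = [[-0.8660, 0.4352], [0.2887, 0.7833], [0.2887, 0.0870], [-0.2887, -0.4352]], R = [[3.4641, -1.7321], [0.0000, 5.7446]]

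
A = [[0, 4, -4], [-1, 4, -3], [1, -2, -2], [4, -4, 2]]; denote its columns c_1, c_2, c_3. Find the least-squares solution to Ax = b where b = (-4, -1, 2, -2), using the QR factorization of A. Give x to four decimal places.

x = (-1.5922, -1.2621, -0.4563)

c_1 = (0, -1, 1, 4); ‖c_1‖ = 4.2426, so q_1 = (0.0000, -0.2357, 0.2357, 0.9428).
q_1·c_2 = 0.0000·4 + (-0.2357)·4 + 0.2357·(-2) + 0.9428·(-4) = -5.1854.
u_2 = c_2 + 5.1854·q_1 = (4.0000, 2.7778, -0.7778, 0.8889).
‖u_2‖ = 5.0111, so q_2 = (0.7982, 0.5543, -0.1552, 0.1774).
q_1·c_3 = 0.0000·(-4) + (-0.2357)·(-3) + 0.2357·(-2) + 0.9428·2 = 2.1213; q_2·c_3 = 0.7982·(-4) + 0.5543·(-3) + (-0.1552)·(-2) + 0.1774·2 = -4.1907.
u_3 = c_3 − 2.1213·q_1 + 4.1907·q_2 = (-0.6549, -0.1770, -3.1504, 0.7434).
‖u_3‖ = 3.3073, so q_3 = (-0.1980, -0.0535, -0.9526, 0.2248).
Qᵀb = (-1.1785, -4.4124, -1.5091).
Back-substitute: x_3 = -1.5091/3.3073 = -0.4563.
x_2 = (-4.4124 + 4.1907·(-0.4563))/5.0111 = -1.2621.
x_1 = (-1.1785 + 5.1854·(-1.2621) − 2.1213·(-0.4563))/4.2426 = -1.5922.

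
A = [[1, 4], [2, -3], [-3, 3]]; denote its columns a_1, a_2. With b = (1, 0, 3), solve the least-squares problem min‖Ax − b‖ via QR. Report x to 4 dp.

x = (-0.3634, 0.2648)

e_1 = a_1/‖a_1‖ = (1, 2, -3)/3.7417 = (0.2673, 0.5345, -0.8018).
r_{12} = e_1·a_2 = -2.9399.
u_2 = a_2 + 2.9399·e_1 = (4.7857, -1.4286, 0.6429).
‖u_2‖ = 5.0356, so e_2 = (0.9504, -0.2837, 0.1277).
Qᵀb = (-2.1381, 1.3334).
Back-substitute: x_2 = 1.3334/5.0356 = 0.2648.
x_1 = (-2.1381 + 2.9399·0.2648)/3.7417 = -0.3634.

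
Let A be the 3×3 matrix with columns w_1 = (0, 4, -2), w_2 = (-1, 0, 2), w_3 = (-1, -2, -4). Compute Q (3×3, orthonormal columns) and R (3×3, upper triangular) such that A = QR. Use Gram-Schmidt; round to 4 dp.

q_1 = w_1/‖w_1‖ = (0, 4, -2)/4.4721 = (0.0000, 0.8944, -0.4472).
r_{12} = q_1·w_2 = -0.8944.
u_2 = w_2 + 0.8944·q_1 = (-1.0000, 0.8000, 1.6000).
‖u_2‖ = 2.0494, so q_2 = (-0.4880, 0.3904, 0.7807).
r_{13} = q_1·w_3 = 0.0000; r_{23} = q_2·w_3 = -3.4157.
u_3 = w_3 + 0.0000·q_1 + 3.4157·q_2 = (-2.6667, -0.6667, -1.3333).
‖u_3‖ = 3.0551, so q_3 = (-0.8729, -0.2182, -0.4364).

Q = [[0.0000, -0.4880, -0.8729], [0.8944, 0.3904, -0.2182], [-0.4472, 0.7807, -0.4364]], R = [[4.4721, -0.8944, 0.0000], [0.0000, 2.0494, -3.4157], [0.0000, 0.0000, 3.0551]]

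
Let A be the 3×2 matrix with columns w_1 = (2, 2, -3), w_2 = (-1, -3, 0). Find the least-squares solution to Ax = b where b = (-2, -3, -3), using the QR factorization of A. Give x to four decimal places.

x = (0.7358, 1.6887)

q_1 = w_1/‖w_1‖ = (2, 2, -3)/4.1231 = (0.4851, 0.4851, -0.7276).
r_{12} = q_1·w_2 = -1.9403.
u_2 = w_2 + 1.9403·q_1 = (-0.0588, -2.0588, -1.4118).
‖u_2‖ = 2.4971, so q_2 = (-0.0236, -0.8245, -0.5654).
Qᵀb = (-0.2425, 4.2167).
Back-substitute: x_2 = 4.2167/2.4971 = 1.6887.
x_1 = (-0.2425 + 1.9403·1.6887)/4.1231 = 0.7358.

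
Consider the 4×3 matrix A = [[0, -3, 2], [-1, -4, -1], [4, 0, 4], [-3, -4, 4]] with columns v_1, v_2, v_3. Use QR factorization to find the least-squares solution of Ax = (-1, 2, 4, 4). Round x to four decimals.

x = (0.1646, -0.3229, 0.5774)

v_1 = (0, -1, 4, -3); ‖v_1‖ = 5.0990, so e_1 = (0.0000, -0.1961, 0.7845, -0.5883).
e_1·v_2 = 0.0000·(-3) + (-0.1961)·(-4) + 0.7845·0 + (-0.5883)·(-4) = 3.1379.
u_2 = v_2 − 3.1379·e_1 = (-3.0000, -3.3846, -2.4615, -2.1538).
‖u_2‖ = 5.5816, so e_2 = (-0.5375, -0.6064, -0.4410, -0.3859).
e_1·v_3 = 0.0000·2 + (-0.1961)·(-1) + 0.7845·4 + (-0.5883)·4 = 0.9806; e_2·v_3 = (-0.5375)·2 + (-0.6064)·(-1) + (-0.4410)·4 + (-0.3859)·4 = -3.7762.
u_3 = v_3 − 0.9806·e_1 + 3.7762·e_2 = (-0.0296, -3.0975, 1.5654, 3.1198).
‖u_3‖ = 4.6668, so e_3 = (-0.0063, -0.6637, 0.3354, 0.6685).
Qᵀb = (0.3922, -3.9829, 2.6946).
Back-substitute: x_3 = 2.6946/4.6668 = 0.5774.
x_2 = (-3.9829 + 3.7762·0.5774)/5.5816 = -0.3229.
x_1 = (0.3922 − 3.1379·(-0.3229) − 0.9806·0.5774)/5.0990 = 0.1646.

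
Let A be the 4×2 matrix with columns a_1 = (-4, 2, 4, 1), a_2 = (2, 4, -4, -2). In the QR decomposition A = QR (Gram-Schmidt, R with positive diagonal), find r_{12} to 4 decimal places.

r_{12} = -2.9592

a_1 = (-4, 2, 4, 1); ‖a_1‖ = 6.0828, so e_1 = (-0.6576, 0.3288, 0.6576, 0.1644).
r_{12} = e_1·a_2 = -2.9592.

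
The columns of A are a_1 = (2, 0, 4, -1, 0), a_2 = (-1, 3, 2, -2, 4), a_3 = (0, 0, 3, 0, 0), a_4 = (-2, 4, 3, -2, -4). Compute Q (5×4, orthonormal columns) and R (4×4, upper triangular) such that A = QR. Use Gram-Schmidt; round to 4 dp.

a_1 = (2, 0, 4, -1, 0); ‖a_1‖ = 4.5826, so q_1 = (0.4364, 0.0000, 0.8729, -0.2182, 0.0000).
q_1·a_2 = 0.4364·(-1) + 0.0000·3 + 0.8729·2 + (-0.2182)·(-2) + 0.0000·4 = 1.7457.
u_2 = a_2 − 1.7457·q_1 = (-1.7619, 3.0000, 0.4762, -1.6190, 4.0000).
‖u_2‖ = 5.5635, so q_2 = (-0.3167, 0.5392, 0.0856, -0.2910, 0.7190).
q_1·a_3 = 0.4364·0 + 0.0000·0 + 0.8729·3 + (-0.2182)·0 + 0.0000·0 = 2.6186; q_2·a_3 = (-0.3167)·0 + 0.5392·0 + 0.0856·3 + (-0.2910)·0 + 0.7190·0 = 0.2568.
u_3 = a_3 − 2.6186·q_1 − 0.2568·q_2 = (-1.0615, -0.1385, 0.6923, 0.6462, -0.1846).
‖u_3‖ = 1.4412, so q_3 = (-0.7366, -0.0961, 0.4804, 0.4484, -0.1281).
q_1·a_4 = 0.4364·(-2) + 0.0000·4 + 0.8729·3 + (-0.2182)·(-2) + 0.0000·(-4) = 2.1822; q_2·a_4 = (-0.3167)·(-2) + 0.5392·4 + 0.0856·3 + (-0.2910)·(-2) + 0.7190·(-4) = 0.7532; q_3·a_4 = (-0.7366)·(-2) + (-0.0961)·4 + 0.4804·3 + 0.4484·(-2) + (-0.1281)·(-4) = 2.1457.
u_4 = a_4 − 2.1822·q_1 − 0.7532·q_2 − 2.1457·q_3 = (-1.1333, 3.8000, 0.0000, -2.2667, -4.2667).
‖u_4‖ = 6.2503, so q_4 = (-0.1813, 0.6080, 0.0000, -0.3626, -0.6826).

Q = [[0.4364, -0.3167, -0.7366, -0.1813], [0.0000, 0.5392, -0.0961, 0.6080], [0.8729, 0.0856, 0.4804, 0.0000], [-0.2182, -0.2910, 0.4484, -0.3626], [0.0000, 0.7190, -0.1281, -0.6826]], R = [[4.5826, 1.7457, 2.6186, 2.1822], [0.0000, 5.5635, 0.2568, 0.7532], [0.0000, 0.0000, 1.4412, 2.1457], [0.0000, 0.0000, 0.0000, 6.2503]]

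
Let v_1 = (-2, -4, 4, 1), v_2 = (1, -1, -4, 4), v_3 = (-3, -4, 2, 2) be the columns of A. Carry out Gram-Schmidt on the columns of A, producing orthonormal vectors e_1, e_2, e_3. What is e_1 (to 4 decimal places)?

v_1 = (-2, -4, 4, 1); ‖v_1‖ = 6.0828, so e_1 = (-0.3288, -0.6576, 0.6576, 0.1644).

e_1 = (-0.3288, -0.6576, 0.6576, 0.1644)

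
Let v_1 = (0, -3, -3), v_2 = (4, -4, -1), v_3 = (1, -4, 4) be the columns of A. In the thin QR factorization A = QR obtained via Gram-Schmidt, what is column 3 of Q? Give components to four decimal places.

q_3 = (-0.4685, -0.6247, 0.6247)

v_1 = (0, -3, -3); ‖v_1‖ = 4.2426, so q_1 = (0.0000, -0.7071, -0.7071).
q_1·v_2 = 0.0000·4 + (-0.7071)·(-4) + (-0.7071)·(-1) = 3.5355.
u_2 = v_2 − 3.5355·q_1 = (4.0000, -1.5000, 1.5000).
‖u_2‖ = 4.5277, so q_2 = (0.8835, -0.3313, 0.3313).
q_1·v_3 = 0.0000·1 + (-0.7071)·(-4) + (-0.7071)·4 = 0.0000; q_2·v_3 = 0.8835·1 + (-0.3313)·(-4) + 0.3313·4 = 3.5338.
u_3 = v_3 + 0.0000·q_1 − 3.5338·q_2 = (-2.1220, -2.8293, 2.8293).
‖u_3‖ = 4.5290, so q_3 = (-0.4685, -0.6247, 0.6247).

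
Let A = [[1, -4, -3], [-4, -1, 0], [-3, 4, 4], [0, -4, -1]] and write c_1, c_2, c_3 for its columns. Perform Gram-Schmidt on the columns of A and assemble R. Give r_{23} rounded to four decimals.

c_1 = (1, -4, -3, 0); ‖c_1‖ = 5.0990, so e_1 = (0.1961, -0.7845, -0.5883, 0.0000).
e_1·c_2 = 0.1961·(-4) + (-0.7845)·(-1) + (-0.5883)·4 + 0.0000·(-4) = -2.3534.
u_2 = c_2 + 2.3534·e_1 = (-3.5385, -2.8462, 2.6154, -4.0000).
‖u_2‖ = 6.5925, so e_2 = (-0.5367, -0.4317, 0.3967, -0.6067).
r_{23} = e_2·c_3 = 3.8038.

r_{23} = 3.8038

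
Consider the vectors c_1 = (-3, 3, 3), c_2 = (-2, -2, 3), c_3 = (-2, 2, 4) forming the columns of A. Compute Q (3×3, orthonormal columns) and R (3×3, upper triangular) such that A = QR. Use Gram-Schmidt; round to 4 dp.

c_1 = (-3, 3, 3); ‖c_1‖ = 5.1962, so e_1 = (-0.5774, 0.5774, 0.5774).
e_1·c_2 = (-0.5774)·(-2) + 0.5774·(-2) + 0.5774·3 = 1.7321.
u_2 = c_2 − 1.7321·e_1 = (-1.0000, -3.0000, 2.0000).
‖u_2‖ = 3.7417, so e_2 = (-0.2673, -0.8018, 0.5345).
e_1·c_3 = (-0.5774)·(-2) + 0.5774·2 + 0.5774·4 = 4.6188; e_2·c_3 = (-0.2673)·(-2) + (-0.8018)·2 + 0.5345·4 = 1.0690.
u_3 = c_3 − 4.6188·e_1 − 1.0690·e_2 = (0.9524, 0.1905, 0.7619).
‖u_3‖ = 1.2344, so e_3 = (0.7715, 0.1543, 0.6172).

Q = [[-0.5774, -0.2673, 0.7715], [0.5774, -0.8018, 0.1543], [0.5774, 0.5345, 0.6172]], R = [[5.1962, 1.7321, 4.6188], [0.0000, 3.7417, 1.0690], [0.0000, 0.0000, 1.2344]]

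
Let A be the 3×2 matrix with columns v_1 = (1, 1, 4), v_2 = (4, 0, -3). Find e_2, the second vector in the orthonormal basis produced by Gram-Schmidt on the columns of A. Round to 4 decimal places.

e_1 = v_1/‖v_1‖ = (1, 1, 4)/4.2426 = (0.2357, 0.2357, 0.9428).
r_{12} = e_1·v_2 = -1.8856.
u_2 = v_2 + 1.8856·e_1 = (4.4444, 0.4444, -1.2222).
‖u_2‖ = 4.6308, so e_2 = (0.9598, 0.0960, -0.2639).

e_2 = (0.9598, 0.0960, -0.2639)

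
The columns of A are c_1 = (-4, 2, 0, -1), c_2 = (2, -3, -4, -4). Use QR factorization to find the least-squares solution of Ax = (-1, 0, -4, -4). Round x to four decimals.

x = (0.7811, 0.8402)

e_1 = c_1/‖c_1‖ = (-4, 2, 0, -1)/4.5826 = (-0.8729, 0.4364, 0.0000, -0.2182).
r_{12} = e_1·c_2 = -2.1822.
u_2 = c_2 + 2.1822·e_1 = (0.0952, -2.0476, -4.0000, -4.4762).
‖u_2‖ = 6.3434, so e_2 = (0.0150, -0.3228, -0.6306, -0.7057).
Qᵀb = (1.7457, 5.3299).
Back-substitute: x_2 = 5.3299/6.3434 = 0.8402.
x_1 = (1.7457 + 2.1822·0.8402)/4.5826 = 0.7811.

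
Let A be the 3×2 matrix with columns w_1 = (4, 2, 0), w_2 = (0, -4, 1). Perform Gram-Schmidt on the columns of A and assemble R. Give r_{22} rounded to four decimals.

q_1 = w_1/‖w_1‖ = (4, 2, 0)/4.4721 = (0.8944, 0.4472, 0.0000).
r_{12} = q_1·w_2 = -1.7889.
u_2 = w_2 + 1.7889·q_1 = (1.6000, -3.2000, 1.0000).
r_{22} = ‖u_2‖ = 3.7148.

r_{22} = 3.7148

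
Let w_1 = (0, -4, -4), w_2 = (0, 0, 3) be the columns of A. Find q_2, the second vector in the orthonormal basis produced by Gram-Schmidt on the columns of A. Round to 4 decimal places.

w_1 = (0, -4, -4); ‖w_1‖ = 5.6569, so q_1 = (0.0000, -0.7071, -0.7071).
q_1·w_2 = 0.0000·0 + (-0.7071)·0 + (-0.7071)·3 = -2.1213.
u_2 = w_2 + 2.1213·q_1 = (0.0000, -1.5000, 1.5000).
‖u_2‖ = 2.1213, so q_2 = (0.0000, -0.7071, 0.7071).

q_2 = (0.0000, -0.7071, 0.7071)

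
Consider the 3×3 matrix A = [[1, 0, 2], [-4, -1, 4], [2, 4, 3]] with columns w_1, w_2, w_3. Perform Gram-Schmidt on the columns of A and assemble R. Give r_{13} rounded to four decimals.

e_1 = w_1/‖w_1‖ = (1, -4, 2)/4.5826 = (0.2182, -0.8729, 0.4364).
r_{13} = e_1·w_3 = -1.7457.

r_{13} = -1.7457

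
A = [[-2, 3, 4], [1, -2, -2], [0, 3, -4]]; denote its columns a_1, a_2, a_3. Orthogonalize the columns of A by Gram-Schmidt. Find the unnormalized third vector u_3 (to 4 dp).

u_3 = (-0.2609, -0.5217, -0.0870)

a_1 = (-2, 1, 0); ‖a_1‖ = 2.2361, so e_1 = (-0.8944, 0.4472, 0.0000).
e_1·a_2 = (-0.8944)·3 + 0.4472·(-2) + 0.0000·3 = -3.5777.
u_2 = a_2 + 3.5777·e_1 = (-0.2000, -0.4000, 3.0000).
‖u_2‖ = 3.0332, so e_2 = (-0.0659, -0.1319, 0.9891).
e_1·a_3 = (-0.8944)·4 + 0.4472·(-2) + 0.0000·(-4) = -4.4721; e_2·a_3 = (-0.0659)·4 + (-0.1319)·(-2) + 0.9891·(-4) = -3.9563.
u_3 = a_3 + 4.4721·e_1 + 3.9563·e_2 = (-0.2609, -0.5217, -0.0870).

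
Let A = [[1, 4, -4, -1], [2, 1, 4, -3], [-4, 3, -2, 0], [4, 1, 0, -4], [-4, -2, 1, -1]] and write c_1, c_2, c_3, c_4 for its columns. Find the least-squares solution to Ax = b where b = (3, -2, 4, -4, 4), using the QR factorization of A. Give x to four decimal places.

c_1 = (1, 2, -4, 4, -4); ‖c_1‖ = 7.2801, so q_1 = (0.1374, 0.2747, -0.5494, 0.5494, -0.5494).
q_1·c_2 = 0.1374·4 + 0.2747·1 + (-0.5494)·3 + 0.5494·1 + (-0.5494)·(-2) = 0.8242.
u_2 = c_2 − 0.8242·q_1 = (3.8868, 0.7736, 3.4528, 0.5472, -1.5472).
‖u_2‖ = 5.5064, so q_2 = (0.7059, 0.1405, 0.6271, 0.0994, -0.2810).
q_1·c_3 = 0.1374·(-4) + 0.2747·4 + (-0.5494)·(-2) + 0.5494·0 + (-0.5494)·1 = 1.0989; q_2·c_3 = 0.7059·(-4) + 0.1405·4 + 0.6271·(-2) + 0.0994·0 + (-0.2810)·1 = -3.7966.
u_3 = c_3 − 1.0989·q_1 + 3.7966·q_2 = (-1.4711, 4.2315, 0.9844, -0.2265, 0.5370).
‖u_3‖ = 4.6237, so q_3 = (-0.3182, 0.9152, 0.2129, -0.0490, 0.1161).
q_1·c_4 = 0.1374·(-1) + 0.2747·(-3) + (-0.5494)·0 + 0.5494·(-4) + (-0.5494)·(-1) = -2.6099; q_2·c_4 = 0.7059·(-1) + 0.1405·(-3) + 0.6271·0 + 0.0994·(-4) + (-0.2810)·(-1) = -1.2438; q_3·c_4 = (-0.3182)·(-1) + 0.9152·(-3) + 0.2129·0 + (-0.0490)·(-4) + 0.1161·(-1) = -2.3476.
u_4 = c_4 + 2.6099·q_1 + 1.2438·q_2 + 2.3476·q_3 = (-0.5104, 0.0402, -0.1542, -2.5574, -2.5108).
‖u_4‖ = 3.6236, so q_4 = (-0.1409, 0.0111, -0.0425, -0.7058, -0.6929).
Qᵀb = (-6.7307, 2.8235, -1.2726, -0.5635).
Back-substitute: x_4 = -0.5635/3.6236 = -0.1555.
x_3 = (-1.2726 + 2.3476·(-0.1555))/4.6237 = -0.3542.
x_2 = (2.8235 + 3.7966·(-0.3542) + 1.2438·(-0.1555))/5.5064 = 0.2334.
x_1 = (-6.7307 − 0.8242·0.2334 − 1.0989·(-0.3542) + 2.6099·(-0.1555))/7.2801 = -0.9532.

x = (-0.9532, 0.2334, -0.3542, -0.1555)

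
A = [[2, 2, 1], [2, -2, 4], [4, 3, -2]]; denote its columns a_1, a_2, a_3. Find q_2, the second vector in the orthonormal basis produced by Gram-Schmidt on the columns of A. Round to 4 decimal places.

a_1 = (2, 2, 4); ‖a_1‖ = 4.8990, so q_1 = (0.4082, 0.4082, 0.8165).
q_1·a_2 = 0.4082·2 + 0.4082·(-2) + 0.8165·3 = 2.4495.
u_2 = a_2 − 2.4495·q_1 = (1.0000, -3.0000, 1.0000).
‖u_2‖ = 3.3166, so q_2 = (0.3015, -0.9045, 0.3015).

q_2 = (0.3015, -0.9045, 0.3015)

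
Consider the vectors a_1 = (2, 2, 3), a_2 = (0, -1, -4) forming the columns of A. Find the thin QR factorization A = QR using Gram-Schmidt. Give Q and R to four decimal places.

e_1 = a_1/‖a_1‖ = (2, 2, 3)/4.1231 = (0.4851, 0.4851, 0.7276).
r_{12} = e_1·a_2 = -3.3955.
u_2 = a_2 + 3.3955·e_1 = (1.6471, 0.6471, -1.5294).
‖u_2‖ = 2.3389, so e_2 = (0.7042, 0.2766, -0.6539).

Q = [[0.4851, 0.7042], [0.4851, 0.2766], [0.7276, -0.6539]], R = [[4.1231, -3.3955], [0.0000, 2.3389]]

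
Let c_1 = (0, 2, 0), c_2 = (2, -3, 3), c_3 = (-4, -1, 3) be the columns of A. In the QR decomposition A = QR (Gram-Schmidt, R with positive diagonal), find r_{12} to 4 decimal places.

r_{12} = -3.0000

e_1 = c_1/‖c_1‖ = (0, 2, 0)/2.0000 = (0.0000, 1.0000, 0.0000).
r_{12} = e_1·c_2 = -3.0000.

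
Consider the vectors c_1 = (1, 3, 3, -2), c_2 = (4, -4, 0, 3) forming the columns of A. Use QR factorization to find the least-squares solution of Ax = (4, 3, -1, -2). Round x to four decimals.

e_1 = c_1/‖c_1‖ = (1, 3, 3, -2)/4.7958 = (0.2085, 0.6255, 0.6255, -0.4170).
r_{12} = e_1·c_2 = -2.9192.
u_2 = c_2 + 2.9192·e_1 = (4.6087, -2.1739, 1.8261, 1.7826).
‖u_2‖ = 5.6990, so e_2 = (0.8087, -0.3815, 0.3204, 0.3128).
Qᵀb = (2.9192, 1.1444).
Back-substitute: x_2 = 1.1444/5.6990 = 0.2008.
x_1 = (2.9192 + 2.9192·0.2008)/4.7958 = 0.7309.

x = (0.7309, 0.2008)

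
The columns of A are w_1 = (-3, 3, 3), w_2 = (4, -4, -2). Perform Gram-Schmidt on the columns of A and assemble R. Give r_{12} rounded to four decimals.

r_{12} = -5.7735

w_1 = (-3, 3, 3); ‖w_1‖ = 5.1962, so q_1 = (-0.5774, 0.5774, 0.5774).
r_{12} = q_1·w_2 = -5.7735.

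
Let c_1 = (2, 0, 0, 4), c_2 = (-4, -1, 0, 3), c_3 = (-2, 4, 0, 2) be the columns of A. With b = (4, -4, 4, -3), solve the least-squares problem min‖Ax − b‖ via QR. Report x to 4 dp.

x = (0.1000, -0.4000, -1.1000)

c_1 = (2, 0, 0, 4); ‖c_1‖ = 4.4721, so q_1 = (0.4472, 0.0000, 0.0000, 0.8944).
q_1·c_2 = 0.4472·(-4) + 0.0000·(-1) + 0.0000·0 + 0.8944·3 = 0.8944.
u_2 = c_2 − 0.8944·q_1 = (-4.4000, -1.0000, 0.0000, 2.2000).
‖u_2‖ = 5.0200, so q_2 = (-0.8765, -0.1992, 0.0000, 0.4383).
q_1·c_3 = 0.4472·(-2) + 0.0000·4 + 0.0000·0 + 0.8944·2 = 0.8944; q_2·c_3 = (-0.8765)·(-2) + (-0.1992)·4 + 0.0000·0 + 0.4383·2 = 1.8327.
u_3 = c_3 − 0.8944·q_1 − 1.8327·q_2 = (-0.7937, 4.3651, 0.0000, 0.3968).
‖u_3‖ = 4.4544, so q_3 = (-0.1782, 0.9800, 0.0000, 0.0891).
Qᵀb = (-0.8944, -4.0239, -4.8998).
Back-substitute: x_3 = -4.8998/4.4544 = -1.1000.
x_2 = (-4.0239 − 1.8327·(-1.1000))/5.0200 = -0.4000.
x_1 = (-0.8944 − 0.8944·(-0.4000) − 0.8944·(-1.1000))/4.4721 = 0.1000.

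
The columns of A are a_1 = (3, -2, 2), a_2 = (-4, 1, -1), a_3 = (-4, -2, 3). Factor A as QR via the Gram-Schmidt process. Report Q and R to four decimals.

a_1 = (3, -2, 2); ‖a_1‖ = 4.1231, so q_1 = (0.7276, -0.4851, 0.4851).
q_1·a_2 = 0.7276·(-4) + (-0.4851)·1 + 0.4851·(-1) = -3.8806.
u_2 = a_2 + 3.8806·q_1 = (-1.1765, -0.8824, 0.8824).
‖u_2‖ = 1.7150, so q_2 = (-0.6860, -0.5145, 0.5145).
q_1·a_3 = 0.7276·(-4) + (-0.4851)·(-2) + 0.4851·3 = -0.4851; q_2·a_3 = (-0.6860)·(-4) + (-0.5145)·(-2) + 0.5145·3 = 5.3165.
u_3 = a_3 + 0.4851·q_1 − 5.3165·q_2 = (0.0000, 0.5000, 0.5000).
‖u_3‖ = 0.7071, so q_3 = (0.0000, 0.7071, 0.7071).

Q = [[0.7276, -0.6860, 0.0000], [-0.4851, -0.5145, 0.7071], [0.4851, 0.5145, 0.7071]], R = [[4.1231, -3.8806, -0.4851], [0.0000, 1.7150, 5.3165], [0.0000, 0.0000, 0.7071]]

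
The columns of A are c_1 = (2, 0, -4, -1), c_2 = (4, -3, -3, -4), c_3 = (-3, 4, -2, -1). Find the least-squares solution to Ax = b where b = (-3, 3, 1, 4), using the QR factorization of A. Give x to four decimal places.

c_1 = (2, 0, -4, -1); ‖c_1‖ = 4.5826, so q_1 = (0.4364, 0.0000, -0.8729, -0.2182).
q_1·c_2 = 0.4364·4 + 0.0000·(-3) + (-0.8729)·(-3) + (-0.2182)·(-4) = 5.2372.
u_2 = c_2 − 5.2372·q_1 = (1.7143, -3.0000, 1.5714, -2.8571).
‖u_2‖ = 4.7509, so q_2 = (0.3608, -0.6315, 0.3308, -0.6014).
q_1·c_3 = 0.4364·(-3) + 0.0000·4 + (-0.8729)·(-2) + (-0.2182)·(-1) = 0.6547; q_2·c_3 = 0.3608·(-3) + (-0.6315)·4 + 0.3308·(-2) + (-0.6014)·(-1) = -3.6684.
u_3 = c_3 − 0.6547·q_1 + 3.6684·q_2 = (-1.9620, 1.6835, -0.2152, -3.0633).
‖u_3‖ = 4.0142, so q_3 = (-0.4888, 0.4194, -0.0536, -0.7631).
Qᵀb = (-3.0551, -5.0516, -0.3816).
Back-substitute: x_3 = -0.3816/4.0142 = -0.0951.
x_2 = (-5.0516 + 3.6684·(-0.0951))/4.7509 = -1.1367.
x_1 = (-3.0551 − 5.2372·(-1.1367) − 0.6547·(-0.0951))/4.5826 = 0.6460.

x = (0.6460, -1.1367, -0.0951)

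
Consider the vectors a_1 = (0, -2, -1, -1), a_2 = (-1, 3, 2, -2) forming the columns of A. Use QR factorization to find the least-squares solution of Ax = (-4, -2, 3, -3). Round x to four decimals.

x = (1.8333, 1.1667)

q_1 = a_1/‖a_1‖ = (0, -2, -1, -1)/2.4495 = (0.0000, -0.8165, -0.4082, -0.4082).
r_{12} = q_1·a_2 = -2.4495.
u_2 = a_2 + 2.4495·q_1 = (-1.0000, 1.0000, 1.0000, -3.0000).
‖u_2‖ = 3.4641, so q_2 = (-0.2887, 0.2887, 0.2887, -0.8660).
Qᵀb = (1.6330, 4.0415).
Back-substitute: x_2 = 4.0415/3.4641 = 1.1667.
x_1 = (1.6330 + 2.4495·1.1667)/2.4495 = 1.8333.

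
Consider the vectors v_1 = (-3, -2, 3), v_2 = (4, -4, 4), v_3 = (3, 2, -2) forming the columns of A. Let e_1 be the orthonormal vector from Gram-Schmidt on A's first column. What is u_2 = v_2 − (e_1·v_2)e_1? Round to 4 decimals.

u_2 = (5.0909, -3.2727, 2.9091)

v_1 = (-3, -2, 3); ‖v_1‖ = 4.6904, so e_1 = (-0.6396, -0.4264, 0.6396).
e_1·v_2 = (-0.6396)·4 + (-0.4264)·(-4) + 0.6396·4 = 1.7056.
u_2 = v_2 − 1.7056·e_1 = (5.0909, -3.2727, 2.9091).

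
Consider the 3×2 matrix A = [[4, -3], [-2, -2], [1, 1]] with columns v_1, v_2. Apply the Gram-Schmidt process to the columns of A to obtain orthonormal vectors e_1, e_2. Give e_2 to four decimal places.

v_1 = (4, -2, 1); ‖v_1‖ = 4.5826, so e_1 = (0.8729, -0.4364, 0.2182).
e_1·v_2 = 0.8729·(-3) + (-0.4364)·(-2) + 0.2182·1 = -1.5275.
u_2 = v_2 + 1.5275·e_1 = (-1.6667, -2.6667, 1.3333).
‖u_2‖ = 3.4157, so e_2 = (-0.4880, -0.7807, 0.3904).

e_2 = (-0.4880, -0.7807, 0.3904)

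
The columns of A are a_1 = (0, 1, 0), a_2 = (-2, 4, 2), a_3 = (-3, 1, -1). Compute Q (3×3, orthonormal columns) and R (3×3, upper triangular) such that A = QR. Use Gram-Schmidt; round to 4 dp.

Q = [[0.0000, -0.7071, -0.7071], [1.0000, 0.0000, 0.0000], [0.0000, 0.7071, -0.7071]], R = [[1.0000, 4.0000, 1.0000], [0.0000, 2.8284, 1.4142], [0.0000, 0.0000, 2.8284]]

a_1 = (0, 1, 0); ‖a_1‖ = 1.0000, so q_1 = (0.0000, 1.0000, 0.0000).
q_1·a_2 = 0.0000·(-2) + 1.0000·4 + 0.0000·2 = 4.0000.
u_2 = a_2 − 4.0000·q_1 = (-2.0000, 0.0000, 2.0000).
‖u_2‖ = 2.8284, so q_2 = (-0.7071, 0.0000, 0.7071).
q_1·a_3 = 0.0000·(-3) + 1.0000·1 + 0.0000·(-1) = 1.0000; q_2·a_3 = (-0.7071)·(-3) + 0.0000·1 + 0.7071·(-1) = 1.4142.
u_3 = a_3 − 1.0000·q_1 − 1.4142·q_2 = (-2.0000, 0.0000, -2.0000).
‖u_3‖ = 2.8284, so q_3 = (-0.7071, 0.0000, -0.7071).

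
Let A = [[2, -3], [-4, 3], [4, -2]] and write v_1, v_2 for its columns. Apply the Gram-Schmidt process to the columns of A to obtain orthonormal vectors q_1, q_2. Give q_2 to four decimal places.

v_1 = (2, -4, 4); ‖v_1‖ = 6.0000, so q_1 = (0.3333, -0.6667, 0.6667).
q_1·v_2 = 0.3333·(-3) + (-0.6667)·3 + 0.6667·(-2) = -4.3333.
u_2 = v_2 + 4.3333·q_1 = (-1.5556, 0.1111, 0.8889).
‖u_2‖ = 1.7951, so q_2 = (-0.8666, 0.0619, 0.4952).

q_2 = (-0.8666, 0.0619, 0.4952)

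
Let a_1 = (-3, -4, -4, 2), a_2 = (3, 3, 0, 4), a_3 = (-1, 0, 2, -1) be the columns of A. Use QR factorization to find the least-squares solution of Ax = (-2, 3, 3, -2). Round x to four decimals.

a_1 = (-3, -4, -4, 2); ‖a_1‖ = 6.7082, so q_1 = (-0.4472, -0.5963, -0.5963, 0.2981).
q_1·a_2 = (-0.4472)·3 + (-0.5963)·3 + (-0.5963)·0 + 0.2981·4 = -1.9379.
u_2 = a_2 + 1.9379·q_1 = (2.1333, 1.8444, -1.1556, 4.5778).
‖u_2‖ = 5.4995, so q_2 = (0.3879, 0.3354, -0.2101, 0.8324).
q_1·a_3 = (-0.4472)·(-1) + (-0.5963)·0 + (-0.5963)·2 + 0.2981·(-1) = -1.0435; q_2·a_3 = 0.3879·(-1) + 0.3354·0 + (-0.2101)·2 + 0.8324·(-1) = -1.6406.
u_3 = a_3 + 1.0435·q_1 + 1.6406·q_2 = (-0.8303, -0.0720, 1.0331, 0.6767).
‖u_3‖ = 1.4899, so q_3 = (-0.5573, -0.0483, 0.6934, 0.4542).
Qᵀb = (-3.2796, -2.0648, 2.1413).
Back-substitute: x_3 = 2.1413/1.4899 = 1.4373.
x_2 = (-2.0648 + 1.6406·1.4373)/5.4995 = 0.0533.
x_1 = (-3.2796 + 1.9379·0.0533 + 1.0435·1.4373)/6.7082 = -0.2499.

x = (-0.2499, 0.0533, 1.4373)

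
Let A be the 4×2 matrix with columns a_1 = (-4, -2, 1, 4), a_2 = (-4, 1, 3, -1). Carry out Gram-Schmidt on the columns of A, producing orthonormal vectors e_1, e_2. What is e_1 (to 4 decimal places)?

e_1 = (-0.6576, -0.3288, 0.1644, 0.6576)

a_1 = (-4, -2, 1, 4); ‖a_1‖ = 6.0828, so e_1 = (-0.6576, -0.3288, 0.1644, 0.6576).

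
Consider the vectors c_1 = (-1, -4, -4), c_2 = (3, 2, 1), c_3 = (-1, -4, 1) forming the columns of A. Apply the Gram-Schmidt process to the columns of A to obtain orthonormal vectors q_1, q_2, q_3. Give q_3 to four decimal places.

q_3 = (0.2598, -0.7145, 0.6496)

q_1 = c_1/‖c_1‖ = (-1, -4, -4)/5.7446 = (-0.1741, -0.6963, -0.6963).
r_{12} = q_1·c_2 = -2.6112.
u_2 = c_2 + 2.6112·q_1 = (2.5455, 0.1818, -0.8182).
‖u_2‖ = 2.6799, so q_2 = (0.9498, 0.0678, -0.3053).
r_{13} = q_1·c_3 = 2.2630; r_{23} = q_2·c_3 = -1.5265.
u_3 = c_3 − 2.2630·q_1 + 1.5265·q_2 = (0.8439, -2.3207, 2.1097).
‖u_3‖ = 3.2478, so q_3 = (0.2598, -0.7145, 0.6496).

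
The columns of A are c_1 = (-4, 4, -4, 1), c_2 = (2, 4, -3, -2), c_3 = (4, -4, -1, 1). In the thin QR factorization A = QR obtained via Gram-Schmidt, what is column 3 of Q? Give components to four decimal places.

q_3 = (0.3257, -0.4787, -0.6999, 0.4181)

c_1 = (-4, 4, -4, 1); ‖c_1‖ = 7.0000, so q_1 = (-0.5714, 0.5714, -0.5714, 0.1429).
q_1·c_2 = (-0.5714)·2 + 0.5714·4 + (-0.5714)·(-3) + 0.1429·(-2) = 2.5714.
u_2 = c_2 − 2.5714·q_1 = (3.4694, 2.5306, -1.5306, -2.3673).
‖u_2‖ = 5.1369, so q_2 = (0.6754, 0.4926, -0.2980, -0.4609).
q_1·c_3 = (-0.5714)·4 + 0.5714·(-4) + (-0.5714)·(-1) + 0.1429·1 = -3.8571; q_2·c_3 = 0.6754·4 + 0.4926·(-4) + (-0.2980)·(-1) + (-0.4609)·1 = 0.5681.
u_3 = c_3 + 3.8571·q_1 − 0.5681·q_2 = (1.4122, -2.0758, -3.0348, 1.8128).
‖u_3‖ = 4.3359, so q_3 = (0.3257, -0.4787, -0.6999, 0.4181).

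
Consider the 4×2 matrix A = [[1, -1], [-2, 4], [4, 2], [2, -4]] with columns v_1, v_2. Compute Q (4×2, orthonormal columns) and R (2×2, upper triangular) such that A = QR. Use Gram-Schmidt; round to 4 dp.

e_1 = v_1/‖v_1‖ = (1, -2, 4, 2)/5.0000 = (0.2000, -0.4000, 0.8000, 0.4000).
r_{12} = e_1·v_2 = -1.8000.
u_2 = v_2 + 1.8000·e_1 = (-0.6400, 3.2800, 3.4400, -3.2800).
‖u_2‖ = 5.8103, so e_2 = (-0.1101, 0.5645, 0.5920, -0.5645).

Q = [[0.2000, -0.1101], [-0.4000, 0.5645], [0.8000, 0.5920], [0.4000, -0.5645]], R = [[5.0000, -1.8000], [0.0000, 5.8103]]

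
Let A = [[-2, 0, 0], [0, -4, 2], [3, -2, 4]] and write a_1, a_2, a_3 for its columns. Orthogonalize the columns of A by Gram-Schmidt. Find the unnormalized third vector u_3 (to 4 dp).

u_3 = (1.2857, -0.4286, 0.8571)

a_1 = (-2, 0, 3); ‖a_1‖ = 3.6056, so e_1 = (-0.5547, 0.0000, 0.8321).
e_1·a_2 = (-0.5547)·0 + 0.0000·(-4) + 0.8321·(-2) = -1.6641.
u_2 = a_2 + 1.6641·e_1 = (-0.9231, -4.0000, -0.6154).
‖u_2‖ = 4.1510, so e_2 = (-0.2224, -0.9636, -0.1482).
e_1·a_3 = (-0.5547)·0 + 0.0000·2 + 0.8321·4 = 3.3282; e_2·a_3 = (-0.2224)·0 + (-0.9636)·2 + (-0.1482)·4 = -2.5202.
u_3 = a_3 − 3.3282·e_1 + 2.5202·e_2 = (1.2857, -0.4286, 0.8571).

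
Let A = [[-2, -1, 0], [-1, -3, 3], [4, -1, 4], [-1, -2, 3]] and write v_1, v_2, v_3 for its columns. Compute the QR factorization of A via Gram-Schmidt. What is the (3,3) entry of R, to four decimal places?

r_{33} = 1.0170

v_1 = (-2, -1, 4, -1); ‖v_1‖ = 4.6904, so e_1 = (-0.4264, -0.2132, 0.8528, -0.2132).
e_1·v_2 = (-0.4264)·(-1) + (-0.2132)·(-3) + 0.8528·(-1) + (-0.2132)·(-2) = 0.6396.
u_2 = v_2 − 0.6396·e_1 = (-0.7273, -2.8636, -1.5455, -1.8636).
‖u_2‖ = 3.8198, so e_2 = (-0.1904, -0.7497, -0.4046, -0.4879).
e_1·v_3 = (-0.4264)·0 + (-0.2132)·3 + 0.8528·4 + (-0.2132)·3 = 2.1320; e_2·v_3 = (-0.1904)·0 + (-0.7497)·3 + (-0.4046)·4 + (-0.4879)·3 = -5.3311.
u_3 = v_3 − 2.1320·e_1 + 5.3311·e_2 = (-0.1059, -0.5421, 0.0249, 0.8536).
r_{33} = ‖u_3‖ = 1.0170.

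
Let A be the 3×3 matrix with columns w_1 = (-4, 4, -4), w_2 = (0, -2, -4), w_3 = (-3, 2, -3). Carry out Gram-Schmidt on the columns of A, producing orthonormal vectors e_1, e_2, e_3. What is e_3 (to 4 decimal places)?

e_3 = (-0.8018, -0.5345, 0.2673)

w_1 = (-4, 4, -4); ‖w_1‖ = 6.9282, so e_1 = (-0.5774, 0.5774, -0.5774).
e_1·w_2 = (-0.5774)·0 + 0.5774·(-2) + (-0.5774)·(-4) = 1.1547.
u_2 = w_2 − 1.1547·e_1 = (0.6667, -2.6667, -3.3333).
‖u_2‖ = 4.3205, so e_2 = (0.1543, -0.6172, -0.7715).
e_1·w_3 = (-0.5774)·(-3) + 0.5774·2 + (-0.5774)·(-3) = 4.6188; e_2·w_3 = 0.1543·(-3) + (-0.6172)·2 + (-0.7715)·(-3) = 0.6172.
u_3 = w_3 − 4.6188·e_1 − 0.6172·e_2 = (-0.4286, -0.2857, 0.1429).
‖u_3‖ = 0.5345, so e_3 = (-0.8018, -0.5345, 0.2673).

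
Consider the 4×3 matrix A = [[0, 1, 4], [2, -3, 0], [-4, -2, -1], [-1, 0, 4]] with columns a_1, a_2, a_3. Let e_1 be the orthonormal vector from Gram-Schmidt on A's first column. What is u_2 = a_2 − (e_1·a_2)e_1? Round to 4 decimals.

a_1 = (0, 2, -4, -1); ‖a_1‖ = 4.5826, so e_1 = (0.0000, 0.4364, -0.8729, -0.2182).
e_1·a_2 = 0.0000·1 + 0.4364·(-3) + (-0.8729)·(-2) + (-0.2182)·0 = 0.4364.
u_2 = a_2 − 0.4364·e_1 = (1.0000, -3.1905, -1.6190, 0.0952).

u_2 = (1.0000, -3.1905, -1.6190, 0.0952)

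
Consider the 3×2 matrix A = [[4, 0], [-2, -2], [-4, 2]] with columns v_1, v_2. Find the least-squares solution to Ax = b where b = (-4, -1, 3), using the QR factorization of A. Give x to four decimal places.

v_1 = (4, -2, -4); ‖v_1‖ = 6.0000, so e_1 = (0.6667, -0.3333, -0.6667).
e_1·v_2 = 0.6667·0 + (-0.3333)·(-2) + (-0.6667)·2 = -0.6667.
u_2 = v_2 + 0.6667·e_1 = (0.4444, -2.2222, 1.5556).
‖u_2‖ = 2.7487, so e_2 = (0.1617, -0.8085, 0.5659).
Qᵀb = (-4.3333, 1.8594).
Back-substitute: x_2 = 1.8594/2.7487 = 0.6765.
x_1 = (-4.3333 + 0.6667·0.6765)/6.0000 = -0.6471.

x = (-0.6471, 0.6765)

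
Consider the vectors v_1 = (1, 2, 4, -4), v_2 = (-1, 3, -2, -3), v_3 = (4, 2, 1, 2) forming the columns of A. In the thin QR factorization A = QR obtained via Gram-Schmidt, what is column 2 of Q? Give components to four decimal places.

v_1 = (1, 2, 4, -4); ‖v_1‖ = 6.0828, so q_1 = (0.1644, 0.3288, 0.6576, -0.6576).
q_1·v_2 = 0.1644·(-1) + 0.3288·3 + 0.6576·(-2) + (-0.6576)·(-3) = 1.4796.
u_2 = v_2 − 1.4796·q_1 = (-1.2432, 2.5135, -2.9730, -2.0270).
‖u_2‖ = 4.5619, so q_2 = (-0.2725, 0.5510, -0.6517, -0.4443).

q_2 = (-0.2725, 0.5510, -0.6517, -0.4443)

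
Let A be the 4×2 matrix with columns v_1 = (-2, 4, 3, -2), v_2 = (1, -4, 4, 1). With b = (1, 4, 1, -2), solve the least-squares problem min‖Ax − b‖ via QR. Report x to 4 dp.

x = (0.5766, -0.2467)

v_1 = (-2, 4, 3, -2); ‖v_1‖ = 5.7446, so e_1 = (-0.3482, 0.6963, 0.5222, -0.3482).
e_1·v_2 = (-0.3482)·1 + 0.6963·(-4) + 0.5222·4 + (-0.3482)·1 = -1.3926.
u_2 = v_2 + 1.3926·e_1 = (0.5152, -3.0303, 4.7273, 0.5152).
‖u_2‖ = 5.6622, so e_2 = (0.0910, -0.5352, 0.8349, 0.0910).
Qᵀb = (3.6556, -1.3968).
Back-substitute: x_2 = -1.3968/5.6622 = -0.2467.
x_1 = (3.6556 + 1.3926·(-0.2467))/5.7446 = 0.5766.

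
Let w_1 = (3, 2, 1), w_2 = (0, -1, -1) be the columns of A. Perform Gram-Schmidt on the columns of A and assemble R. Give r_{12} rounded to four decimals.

q_1 = w_1/‖w_1‖ = (3, 2, 1)/3.7417 = (0.8018, 0.5345, 0.2673).
r_{12} = q_1·w_2 = -0.8018.

r_{12} = -0.8018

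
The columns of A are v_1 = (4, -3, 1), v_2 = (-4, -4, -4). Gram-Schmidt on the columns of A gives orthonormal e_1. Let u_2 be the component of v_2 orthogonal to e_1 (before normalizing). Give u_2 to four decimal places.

v_1 = (4, -3, 1); ‖v_1‖ = 5.0990, so e_1 = (0.7845, -0.5883, 0.1961).
e_1·v_2 = 0.7845·(-4) + (-0.5883)·(-4) + 0.1961·(-4) = -1.5689.
u_2 = v_2 + 1.5689·e_1 = (-2.7692, -4.9231, -3.6923).

u_2 = (-2.7692, -4.9231, -3.6923)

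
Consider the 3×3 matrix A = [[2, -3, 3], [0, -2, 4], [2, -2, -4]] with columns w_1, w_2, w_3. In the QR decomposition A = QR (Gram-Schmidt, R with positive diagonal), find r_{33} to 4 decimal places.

r_{33} = 3.3333

q_1 = w_1/‖w_1‖ = (2, 0, 2)/2.8284 = (0.7071, 0.0000, 0.7071).
r_{12} = q_1·w_2 = -3.5355.
u_2 = w_2 + 3.5355·q_1 = (-0.5000, -2.0000, 0.5000).
‖u_2‖ = 2.1213, so q_2 = (-0.2357, -0.9428, 0.2357).
r_{13} = q_1·w_3 = -0.7071; r_{23} = q_2·w_3 = -5.4212.
u_3 = w_3 + 0.7071·q_1 + 5.4212·q_2 = (2.2222, -1.1111, -2.2222).
r_{33} = ‖u_3‖ = 3.3333.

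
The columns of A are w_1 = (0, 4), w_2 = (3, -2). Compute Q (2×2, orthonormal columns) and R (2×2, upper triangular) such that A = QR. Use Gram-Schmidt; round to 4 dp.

Q = [[0.0000, 1.0000], [1.0000, 0.0000]], R = [[4.0000, -2.0000], [0.0000, 3.0000]]

e_1 = w_1/‖w_1‖ = (0, 4)/4.0000 = (0.0000, 1.0000).
r_{12} = e_1·w_2 = -2.0000.
u_2 = w_2 + 2.0000·e_1 = (3.0000, 0.0000).
‖u_2‖ = 3.0000, so e_2 = (1.0000, 0.0000).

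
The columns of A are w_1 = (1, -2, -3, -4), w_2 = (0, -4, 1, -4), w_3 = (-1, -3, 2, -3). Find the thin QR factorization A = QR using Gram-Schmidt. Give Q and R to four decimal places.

Q = [[0.1826, -0.1636, -0.8165], [-0.3651, -0.6078, 0.4082], [-0.5477, 0.7247, 0.0000], [-0.7303, -0.2805, -0.4082]], R = [[5.4772, 3.8341, 2.0083], [0.0000, 4.2778, 4.2778], [0.0000, 0.0000, 0.8165]]

w_1 = (1, -2, -3, -4); ‖w_1‖ = 5.4772, so q_1 = (0.1826, -0.3651, -0.5477, -0.7303).
q_1·w_2 = 0.1826·0 + (-0.3651)·(-4) + (-0.5477)·1 + (-0.7303)·(-4) = 3.8341.
u_2 = w_2 − 3.8341·q_1 = (-0.7000, -2.6000, 3.1000, -1.2000).
‖u_2‖ = 4.2778, so q_2 = (-0.1636, -0.6078, 0.7247, -0.2805).
q_1·w_3 = 0.1826·(-1) + (-0.3651)·(-3) + (-0.5477)·2 + (-0.7303)·(-3) = 2.0083; q_2·w_3 = (-0.1636)·(-1) + (-0.6078)·(-3) + 0.7247·2 + (-0.2805)·(-3) = 4.2778.
u_3 = w_3 − 2.0083·q_1 − 4.2778·q_2 = (-0.6667, 0.3333, 0.0000, -0.3333).
‖u_3‖ = 0.8165, so q_3 = (-0.8165, 0.4082, 0.0000, -0.4082).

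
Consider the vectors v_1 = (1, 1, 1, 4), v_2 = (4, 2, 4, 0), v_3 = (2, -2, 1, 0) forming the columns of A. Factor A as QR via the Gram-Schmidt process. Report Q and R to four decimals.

Q = [[0.2294, 0.6266, 0.4130], [0.2294, 0.2658, -0.9029], [0.2294, 0.6266, 0.0385], [0.9177, -0.3797, 0.1129]], R = [[4.3589, 2.2942, 0.2294], [0.0000, 5.5441, 1.3480], [0.0000, 0.0000, 2.6702]]

v_1 = (1, 1, 1, 4); ‖v_1‖ = 4.3589, so q_1 = (0.2294, 0.2294, 0.2294, 0.9177).
q_1·v_2 = 0.2294·4 + 0.2294·2 + 0.2294·4 + 0.9177·0 = 2.2942.
u_2 = v_2 − 2.2942·q_1 = (3.4737, 1.4737, 3.4737, -2.1053).
‖u_2‖ = 5.5441, so q_2 = (0.6266, 0.2658, 0.6266, -0.3797).
q_1·v_3 = 0.2294·2 + 0.2294·(-2) + 0.2294·1 + 0.9177·0 = 0.2294; q_2·v_3 = 0.6266·2 + 0.2658·(-2) + 0.6266·1 + (-0.3797)·0 = 1.3480.
u_3 = v_3 − 0.2294·q_1 − 1.3480·q_2 = (1.1027, -2.4110, 0.1027, 0.3014).
‖u_3‖ = 2.6702, so q_3 = (0.4130, -0.9029, 0.0385, 0.1129).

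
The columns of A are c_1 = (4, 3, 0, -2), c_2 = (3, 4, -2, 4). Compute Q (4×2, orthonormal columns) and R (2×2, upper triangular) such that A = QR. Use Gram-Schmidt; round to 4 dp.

Q = [[0.7428, 0.1319], [0.5571, 0.3899], [0.0000, -0.3325], [-0.3714, 0.8485]], R = [[5.3852, 2.9711], [0.0000, 6.0144]]

c_1 = (4, 3, 0, -2); ‖c_1‖ = 5.3852, so e_1 = (0.7428, 0.5571, 0.0000, -0.3714).
e_1·c_2 = 0.7428·3 + 0.5571·4 + 0.0000·(-2) + (-0.3714)·4 = 2.9711.
u_2 = c_2 − 2.9711·e_1 = (0.7931, 2.3448, -2.0000, 5.1034).
‖u_2‖ = 6.0144, so e_2 = (0.1319, 0.3899, -0.3325, 0.8485).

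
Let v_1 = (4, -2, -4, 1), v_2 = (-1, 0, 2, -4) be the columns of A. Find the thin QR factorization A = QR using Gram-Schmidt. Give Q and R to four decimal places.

v_1 = (4, -2, -4, 1); ‖v_1‖ = 6.0828, so e_1 = (0.6576, -0.3288, -0.6576, 0.1644).
e_1·v_2 = 0.6576·(-1) + (-0.3288)·0 + (-0.6576)·2 + 0.1644·(-4) = -2.6304.
u_2 = v_2 + 2.6304·e_1 = (0.7297, -0.8649, 0.2703, -3.5676).
‖u_2‖ = 3.7525, so e_2 = (0.1945, -0.2305, 0.0720, -0.9507).

Q = [[0.6576, 0.1945], [-0.3288, -0.2305], [-0.6576, 0.0720], [0.1644, -0.9507]], R = [[6.0828, -2.6304], [0.0000, 3.7525]]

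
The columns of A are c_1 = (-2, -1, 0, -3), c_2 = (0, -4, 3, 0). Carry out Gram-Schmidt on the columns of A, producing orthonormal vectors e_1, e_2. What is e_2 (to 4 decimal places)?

c_1 = (-2, -1, 0, -3); ‖c_1‖ = 3.7417, so e_1 = (-0.5345, -0.2673, 0.0000, -0.8018).
e_1·c_2 = (-0.5345)·0 + (-0.2673)·(-4) + 0.0000·3 + (-0.8018)·0 = 1.0690.
u_2 = c_2 − 1.0690·e_1 = (0.5714, -3.7143, 3.0000, 0.8571).
‖u_2‖ = 4.8844, so e_2 = (0.1170, -0.7604, 0.6142, 0.1755).

e_2 = (0.1170, -0.7604, 0.6142, 0.1755)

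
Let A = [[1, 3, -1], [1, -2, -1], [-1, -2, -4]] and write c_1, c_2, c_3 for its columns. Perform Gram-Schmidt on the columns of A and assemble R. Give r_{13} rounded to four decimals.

r_{13} = 1.1547

c_1 = (1, 1, -1); ‖c_1‖ = 1.7321, so q_1 = (0.5774, 0.5774, -0.5774).
r_{13} = q_1·c_3 = 1.1547.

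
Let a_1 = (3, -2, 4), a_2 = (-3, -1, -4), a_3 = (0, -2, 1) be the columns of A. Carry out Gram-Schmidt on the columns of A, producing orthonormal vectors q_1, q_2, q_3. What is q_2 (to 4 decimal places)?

q_2 = (-0.2228, -0.9285, -0.2971)

q_1 = a_1/‖a_1‖ = (3, -2, 4)/5.3852 = (0.5571, -0.3714, 0.7428).
r_{12} = q_1·a_2 = -4.2710.
u_2 = a_2 + 4.2710·q_1 = (-0.6207, -2.5862, -0.8276).
‖u_2‖ = 2.7854, so q_2 = (-0.2228, -0.9285, -0.2971).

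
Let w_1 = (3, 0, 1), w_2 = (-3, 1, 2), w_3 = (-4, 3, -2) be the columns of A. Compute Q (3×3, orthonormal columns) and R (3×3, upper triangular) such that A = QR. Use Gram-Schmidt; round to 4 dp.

Q = [[0.9487, -0.2983, 0.1048], [0.0000, 0.3315, 0.9435], [0.3162, 0.8950, -0.3145]], R = [[3.1623, -2.2136, -4.4272], [0.0000, 3.0166, 0.3978], [0.0000, 0.0000, 3.0400]]

w_1 = (3, 0, 1); ‖w_1‖ = 3.1623, so e_1 = (0.9487, 0.0000, 0.3162).
e_1·w_2 = 0.9487·(-3) + 0.0000·1 + 0.3162·2 = -2.2136.
u_2 = w_2 + 2.2136·e_1 = (-0.9000, 1.0000, 2.7000).
‖u_2‖ = 3.0166, so e_2 = (-0.2983, 0.3315, 0.8950).
e_1·w_3 = 0.9487·(-4) + 0.0000·3 + 0.3162·(-2) = -4.4272; e_2·w_3 = (-0.2983)·(-4) + 0.3315·3 + 0.8950·(-2) = 0.3978.
u_3 = w_3 + 4.4272·e_1 − 0.3978·e_2 = (0.3187, 2.8681, -0.9560).
‖u_3‖ = 3.0400, so e_3 = (0.1048, 0.9435, -0.3145).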